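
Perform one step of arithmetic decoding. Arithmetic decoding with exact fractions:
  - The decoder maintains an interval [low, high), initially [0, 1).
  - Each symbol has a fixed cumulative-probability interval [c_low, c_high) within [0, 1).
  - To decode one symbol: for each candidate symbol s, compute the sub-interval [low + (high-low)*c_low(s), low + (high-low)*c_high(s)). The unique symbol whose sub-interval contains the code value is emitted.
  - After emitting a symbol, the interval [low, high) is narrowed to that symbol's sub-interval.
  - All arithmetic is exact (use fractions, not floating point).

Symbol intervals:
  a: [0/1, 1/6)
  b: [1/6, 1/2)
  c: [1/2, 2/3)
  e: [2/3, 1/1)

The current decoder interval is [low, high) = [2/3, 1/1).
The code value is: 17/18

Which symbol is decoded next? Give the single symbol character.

Interval width = high − low = 1/1 − 2/3 = 1/3
Scaled code = (code − low) / width = (17/18 − 2/3) / 1/3 = 5/6
  a: [0/1, 1/6) 
  b: [1/6, 1/2) 
  c: [1/2, 2/3) 
  e: [2/3, 1/1) ← scaled code falls here ✓

Answer: e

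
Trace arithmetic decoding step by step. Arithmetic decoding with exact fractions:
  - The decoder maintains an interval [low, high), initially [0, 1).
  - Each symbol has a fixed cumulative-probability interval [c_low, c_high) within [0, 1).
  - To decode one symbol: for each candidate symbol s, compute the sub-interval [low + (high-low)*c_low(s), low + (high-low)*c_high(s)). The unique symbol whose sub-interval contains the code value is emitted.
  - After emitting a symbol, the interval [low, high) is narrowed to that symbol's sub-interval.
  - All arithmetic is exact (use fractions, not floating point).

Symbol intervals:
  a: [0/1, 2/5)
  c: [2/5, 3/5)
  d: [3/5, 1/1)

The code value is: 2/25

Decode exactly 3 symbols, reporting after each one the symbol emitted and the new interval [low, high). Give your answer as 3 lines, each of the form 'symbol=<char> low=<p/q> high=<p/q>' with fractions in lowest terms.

Step 1: interval [0/1, 1/1), width = 1/1 - 0/1 = 1/1
  'a': [0/1 + 1/1*0/1, 0/1 + 1/1*2/5) = [0/1, 2/5) <- contains code 2/25
  'c': [0/1 + 1/1*2/5, 0/1 + 1/1*3/5) = [2/5, 3/5)
  'd': [0/1 + 1/1*3/5, 0/1 + 1/1*1/1) = [3/5, 1/1)
  emit 'a', narrow to [0/1, 2/5)
Step 2: interval [0/1, 2/5), width = 2/5 - 0/1 = 2/5
  'a': [0/1 + 2/5*0/1, 0/1 + 2/5*2/5) = [0/1, 4/25) <- contains code 2/25
  'c': [0/1 + 2/5*2/5, 0/1 + 2/5*3/5) = [4/25, 6/25)
  'd': [0/1 + 2/5*3/5, 0/1 + 2/5*1/1) = [6/25, 2/5)
  emit 'a', narrow to [0/1, 4/25)
Step 3: interval [0/1, 4/25), width = 4/25 - 0/1 = 4/25
  'a': [0/1 + 4/25*0/1, 0/1 + 4/25*2/5) = [0/1, 8/125)
  'c': [0/1 + 4/25*2/5, 0/1 + 4/25*3/5) = [8/125, 12/125) <- contains code 2/25
  'd': [0/1 + 4/25*3/5, 0/1 + 4/25*1/1) = [12/125, 4/25)
  emit 'c', narrow to [8/125, 12/125)

Answer: symbol=a low=0/1 high=2/5
symbol=a low=0/1 high=4/25
symbol=c low=8/125 high=12/125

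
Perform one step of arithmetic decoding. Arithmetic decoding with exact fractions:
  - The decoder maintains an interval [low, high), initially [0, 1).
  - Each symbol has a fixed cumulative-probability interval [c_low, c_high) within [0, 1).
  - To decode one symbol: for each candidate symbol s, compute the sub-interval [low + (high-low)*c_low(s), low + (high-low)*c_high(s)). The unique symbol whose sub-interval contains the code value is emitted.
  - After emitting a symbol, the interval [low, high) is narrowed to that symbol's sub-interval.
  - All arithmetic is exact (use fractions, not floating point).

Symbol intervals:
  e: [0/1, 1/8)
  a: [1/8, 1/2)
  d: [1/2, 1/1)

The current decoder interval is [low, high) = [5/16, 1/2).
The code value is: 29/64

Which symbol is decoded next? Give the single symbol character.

Answer: d

Derivation:
Interval width = high − low = 1/2 − 5/16 = 3/16
Scaled code = (code − low) / width = (29/64 − 5/16) / 3/16 = 3/4
  e: [0/1, 1/8) 
  a: [1/8, 1/2) 
  d: [1/2, 1/1) ← scaled code falls here ✓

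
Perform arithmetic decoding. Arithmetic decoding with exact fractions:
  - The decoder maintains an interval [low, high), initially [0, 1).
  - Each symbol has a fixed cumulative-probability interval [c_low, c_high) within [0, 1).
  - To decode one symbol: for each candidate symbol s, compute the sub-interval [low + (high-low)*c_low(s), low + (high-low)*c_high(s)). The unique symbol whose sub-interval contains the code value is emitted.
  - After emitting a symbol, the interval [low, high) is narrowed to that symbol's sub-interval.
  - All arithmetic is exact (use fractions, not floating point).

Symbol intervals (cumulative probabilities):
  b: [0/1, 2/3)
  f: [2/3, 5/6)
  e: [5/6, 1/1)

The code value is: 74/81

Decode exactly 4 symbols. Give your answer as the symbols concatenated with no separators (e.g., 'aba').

Step 1: interval [0/1, 1/1), width = 1/1 - 0/1 = 1/1
  'b': [0/1 + 1/1*0/1, 0/1 + 1/1*2/3) = [0/1, 2/3)
  'f': [0/1 + 1/1*2/3, 0/1 + 1/1*5/6) = [2/3, 5/6)
  'e': [0/1 + 1/1*5/6, 0/1 + 1/1*1/1) = [5/6, 1/1) <- contains code 74/81
  emit 'e', narrow to [5/6, 1/1)
Step 2: interval [5/6, 1/1), width = 1/1 - 5/6 = 1/6
  'b': [5/6 + 1/6*0/1, 5/6 + 1/6*2/3) = [5/6, 17/18) <- contains code 74/81
  'f': [5/6 + 1/6*2/3, 5/6 + 1/6*5/6) = [17/18, 35/36)
  'e': [5/6 + 1/6*5/6, 5/6 + 1/6*1/1) = [35/36, 1/1)
  emit 'b', narrow to [5/6, 17/18)
Step 3: interval [5/6, 17/18), width = 17/18 - 5/6 = 1/9
  'b': [5/6 + 1/9*0/1, 5/6 + 1/9*2/3) = [5/6, 49/54)
  'f': [5/6 + 1/9*2/3, 5/6 + 1/9*5/6) = [49/54, 25/27) <- contains code 74/81
  'e': [5/6 + 1/9*5/6, 5/6 + 1/9*1/1) = [25/27, 17/18)
  emit 'f', narrow to [49/54, 25/27)
Step 4: interval [49/54, 25/27), width = 25/27 - 49/54 = 1/54
  'b': [49/54 + 1/54*0/1, 49/54 + 1/54*2/3) = [49/54, 149/162) <- contains code 74/81
  'f': [49/54 + 1/54*2/3, 49/54 + 1/54*5/6) = [149/162, 299/324)
  'e': [49/54 + 1/54*5/6, 49/54 + 1/54*1/1) = [299/324, 25/27)
  emit 'b', narrow to [49/54, 149/162)

Answer: ebfb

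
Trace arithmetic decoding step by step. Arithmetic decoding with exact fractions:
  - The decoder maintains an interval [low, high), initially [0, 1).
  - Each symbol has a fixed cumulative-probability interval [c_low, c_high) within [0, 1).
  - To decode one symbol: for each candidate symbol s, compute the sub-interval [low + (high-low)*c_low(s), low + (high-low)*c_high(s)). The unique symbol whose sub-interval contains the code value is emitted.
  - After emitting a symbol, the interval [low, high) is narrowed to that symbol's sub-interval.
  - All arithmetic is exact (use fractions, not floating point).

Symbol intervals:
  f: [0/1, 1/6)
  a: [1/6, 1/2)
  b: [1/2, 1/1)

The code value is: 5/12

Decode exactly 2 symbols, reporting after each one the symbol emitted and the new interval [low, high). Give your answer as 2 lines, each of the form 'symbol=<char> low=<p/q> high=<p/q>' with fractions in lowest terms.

Answer: symbol=a low=1/6 high=1/2
symbol=b low=1/3 high=1/2

Derivation:
Step 1: interval [0/1, 1/1), width = 1/1 - 0/1 = 1/1
  'f': [0/1 + 1/1*0/1, 0/1 + 1/1*1/6) = [0/1, 1/6)
  'a': [0/1 + 1/1*1/6, 0/1 + 1/1*1/2) = [1/6, 1/2) <- contains code 5/12
  'b': [0/1 + 1/1*1/2, 0/1 + 1/1*1/1) = [1/2, 1/1)
  emit 'a', narrow to [1/6, 1/2)
Step 2: interval [1/6, 1/2), width = 1/2 - 1/6 = 1/3
  'f': [1/6 + 1/3*0/1, 1/6 + 1/3*1/6) = [1/6, 2/9)
  'a': [1/6 + 1/3*1/6, 1/6 + 1/3*1/2) = [2/9, 1/3)
  'b': [1/6 + 1/3*1/2, 1/6 + 1/3*1/1) = [1/3, 1/2) <- contains code 5/12
  emit 'b', narrow to [1/3, 1/2)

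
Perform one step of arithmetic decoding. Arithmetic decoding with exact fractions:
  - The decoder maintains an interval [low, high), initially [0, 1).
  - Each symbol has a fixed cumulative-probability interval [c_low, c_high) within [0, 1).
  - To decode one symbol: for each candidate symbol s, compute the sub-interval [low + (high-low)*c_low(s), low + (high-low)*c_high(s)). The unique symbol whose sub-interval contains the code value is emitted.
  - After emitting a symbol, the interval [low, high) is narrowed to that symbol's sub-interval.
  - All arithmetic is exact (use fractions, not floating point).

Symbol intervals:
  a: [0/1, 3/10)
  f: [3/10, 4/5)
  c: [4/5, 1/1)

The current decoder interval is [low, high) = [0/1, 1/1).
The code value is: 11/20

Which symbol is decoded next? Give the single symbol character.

Answer: f

Derivation:
Interval width = high − low = 1/1 − 0/1 = 1/1
Scaled code = (code − low) / width = (11/20 − 0/1) / 1/1 = 11/20
  a: [0/1, 3/10) 
  f: [3/10, 4/5) ← scaled code falls here ✓
  c: [4/5, 1/1) 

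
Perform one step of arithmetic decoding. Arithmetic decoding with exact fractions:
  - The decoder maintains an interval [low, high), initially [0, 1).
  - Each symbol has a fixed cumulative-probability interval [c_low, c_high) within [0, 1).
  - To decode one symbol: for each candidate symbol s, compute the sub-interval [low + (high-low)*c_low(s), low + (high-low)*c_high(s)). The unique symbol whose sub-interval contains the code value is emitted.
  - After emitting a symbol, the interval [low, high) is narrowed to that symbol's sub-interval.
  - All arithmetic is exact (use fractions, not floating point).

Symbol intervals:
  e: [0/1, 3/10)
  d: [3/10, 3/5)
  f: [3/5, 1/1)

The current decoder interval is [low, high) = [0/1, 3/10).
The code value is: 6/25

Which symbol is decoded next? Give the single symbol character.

Interval width = high − low = 3/10 − 0/1 = 3/10
Scaled code = (code − low) / width = (6/25 − 0/1) / 3/10 = 4/5
  e: [0/1, 3/10) 
  d: [3/10, 3/5) 
  f: [3/5, 1/1) ← scaled code falls here ✓

Answer: f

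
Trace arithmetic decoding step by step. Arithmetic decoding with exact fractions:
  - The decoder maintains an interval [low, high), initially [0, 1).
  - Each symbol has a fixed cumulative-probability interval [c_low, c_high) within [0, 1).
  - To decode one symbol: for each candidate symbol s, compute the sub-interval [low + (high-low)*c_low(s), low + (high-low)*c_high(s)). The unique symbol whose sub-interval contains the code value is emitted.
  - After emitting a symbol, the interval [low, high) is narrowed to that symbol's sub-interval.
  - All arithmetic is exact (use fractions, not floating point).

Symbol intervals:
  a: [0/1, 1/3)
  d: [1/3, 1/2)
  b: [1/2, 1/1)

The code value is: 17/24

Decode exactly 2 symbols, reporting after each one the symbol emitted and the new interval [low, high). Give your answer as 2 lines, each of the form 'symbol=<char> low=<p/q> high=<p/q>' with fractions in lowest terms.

Answer: symbol=b low=1/2 high=1/1
symbol=d low=2/3 high=3/4

Derivation:
Step 1: interval [0/1, 1/1), width = 1/1 - 0/1 = 1/1
  'a': [0/1 + 1/1*0/1, 0/1 + 1/1*1/3) = [0/1, 1/3)
  'd': [0/1 + 1/1*1/3, 0/1 + 1/1*1/2) = [1/3, 1/2)
  'b': [0/1 + 1/1*1/2, 0/1 + 1/1*1/1) = [1/2, 1/1) <- contains code 17/24
  emit 'b', narrow to [1/2, 1/1)
Step 2: interval [1/2, 1/1), width = 1/1 - 1/2 = 1/2
  'a': [1/2 + 1/2*0/1, 1/2 + 1/2*1/3) = [1/2, 2/3)
  'd': [1/2 + 1/2*1/3, 1/2 + 1/2*1/2) = [2/3, 3/4) <- contains code 17/24
  'b': [1/2 + 1/2*1/2, 1/2 + 1/2*1/1) = [3/4, 1/1)
  emit 'd', narrow to [2/3, 3/4)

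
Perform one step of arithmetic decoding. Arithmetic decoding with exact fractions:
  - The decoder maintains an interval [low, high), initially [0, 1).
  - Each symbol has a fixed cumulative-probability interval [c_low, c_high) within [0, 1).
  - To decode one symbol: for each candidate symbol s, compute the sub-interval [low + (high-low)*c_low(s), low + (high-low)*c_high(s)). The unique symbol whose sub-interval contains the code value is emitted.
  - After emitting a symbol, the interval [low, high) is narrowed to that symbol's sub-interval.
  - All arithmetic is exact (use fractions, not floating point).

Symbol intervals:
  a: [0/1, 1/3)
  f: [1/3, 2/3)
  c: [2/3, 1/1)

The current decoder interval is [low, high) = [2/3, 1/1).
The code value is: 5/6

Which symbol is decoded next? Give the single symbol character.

Interval width = high − low = 1/1 − 2/3 = 1/3
Scaled code = (code − low) / width = (5/6 − 2/3) / 1/3 = 1/2
  a: [0/1, 1/3) 
  f: [1/3, 2/3) ← scaled code falls here ✓
  c: [2/3, 1/1) 

Answer: f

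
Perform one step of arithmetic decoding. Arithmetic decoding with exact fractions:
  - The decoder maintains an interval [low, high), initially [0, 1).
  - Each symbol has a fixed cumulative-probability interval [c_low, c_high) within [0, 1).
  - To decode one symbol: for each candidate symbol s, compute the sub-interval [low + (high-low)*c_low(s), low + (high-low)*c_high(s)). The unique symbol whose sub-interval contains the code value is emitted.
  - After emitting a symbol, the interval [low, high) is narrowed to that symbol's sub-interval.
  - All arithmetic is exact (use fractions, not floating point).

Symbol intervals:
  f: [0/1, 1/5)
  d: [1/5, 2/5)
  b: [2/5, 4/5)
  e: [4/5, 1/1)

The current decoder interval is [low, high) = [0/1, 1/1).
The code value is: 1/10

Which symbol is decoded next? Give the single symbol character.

Interval width = high − low = 1/1 − 0/1 = 1/1
Scaled code = (code − low) / width = (1/10 − 0/1) / 1/1 = 1/10
  f: [0/1, 1/5) ← scaled code falls here ✓
  d: [1/5, 2/5) 
  b: [2/5, 4/5) 
  e: [4/5, 1/1) 

Answer: f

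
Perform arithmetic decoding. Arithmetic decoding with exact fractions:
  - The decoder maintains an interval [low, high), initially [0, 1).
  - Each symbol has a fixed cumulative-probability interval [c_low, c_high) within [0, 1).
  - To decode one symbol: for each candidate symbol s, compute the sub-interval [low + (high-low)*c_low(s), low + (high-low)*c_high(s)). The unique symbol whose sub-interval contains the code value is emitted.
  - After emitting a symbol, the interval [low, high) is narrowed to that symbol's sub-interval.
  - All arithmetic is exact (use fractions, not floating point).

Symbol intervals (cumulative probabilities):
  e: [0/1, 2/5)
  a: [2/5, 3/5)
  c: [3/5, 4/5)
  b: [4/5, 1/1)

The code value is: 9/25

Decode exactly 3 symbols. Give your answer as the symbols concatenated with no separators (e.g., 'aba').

Answer: eba

Derivation:
Step 1: interval [0/1, 1/1), width = 1/1 - 0/1 = 1/1
  'e': [0/1 + 1/1*0/1, 0/1 + 1/1*2/5) = [0/1, 2/5) <- contains code 9/25
  'a': [0/1 + 1/1*2/5, 0/1 + 1/1*3/5) = [2/5, 3/5)
  'c': [0/1 + 1/1*3/5, 0/1 + 1/1*4/5) = [3/5, 4/5)
  'b': [0/1 + 1/1*4/5, 0/1 + 1/1*1/1) = [4/5, 1/1)
  emit 'e', narrow to [0/1, 2/5)
Step 2: interval [0/1, 2/5), width = 2/5 - 0/1 = 2/5
  'e': [0/1 + 2/5*0/1, 0/1 + 2/5*2/5) = [0/1, 4/25)
  'a': [0/1 + 2/5*2/5, 0/1 + 2/5*3/5) = [4/25, 6/25)
  'c': [0/1 + 2/5*3/5, 0/1 + 2/5*4/5) = [6/25, 8/25)
  'b': [0/1 + 2/5*4/5, 0/1 + 2/5*1/1) = [8/25, 2/5) <- contains code 9/25
  emit 'b', narrow to [8/25, 2/5)
Step 3: interval [8/25, 2/5), width = 2/5 - 8/25 = 2/25
  'e': [8/25 + 2/25*0/1, 8/25 + 2/25*2/5) = [8/25, 44/125)
  'a': [8/25 + 2/25*2/5, 8/25 + 2/25*3/5) = [44/125, 46/125) <- contains code 9/25
  'c': [8/25 + 2/25*3/5, 8/25 + 2/25*4/5) = [46/125, 48/125)
  'b': [8/25 + 2/25*4/5, 8/25 + 2/25*1/1) = [48/125, 2/5)
  emit 'a', narrow to [44/125, 46/125)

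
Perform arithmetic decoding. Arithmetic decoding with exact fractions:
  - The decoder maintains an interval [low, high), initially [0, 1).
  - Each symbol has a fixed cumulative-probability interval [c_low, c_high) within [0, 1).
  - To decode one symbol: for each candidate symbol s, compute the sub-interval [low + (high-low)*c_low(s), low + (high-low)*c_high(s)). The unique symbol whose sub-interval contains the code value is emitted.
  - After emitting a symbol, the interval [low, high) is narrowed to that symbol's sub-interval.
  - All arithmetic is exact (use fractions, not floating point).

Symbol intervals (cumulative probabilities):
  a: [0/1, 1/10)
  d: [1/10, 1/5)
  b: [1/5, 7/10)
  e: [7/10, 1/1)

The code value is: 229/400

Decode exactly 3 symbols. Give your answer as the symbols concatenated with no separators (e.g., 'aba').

Step 1: interval [0/1, 1/1), width = 1/1 - 0/1 = 1/1
  'a': [0/1 + 1/1*0/1, 0/1 + 1/1*1/10) = [0/1, 1/10)
  'd': [0/1 + 1/1*1/10, 0/1 + 1/1*1/5) = [1/10, 1/5)
  'b': [0/1 + 1/1*1/5, 0/1 + 1/1*7/10) = [1/5, 7/10) <- contains code 229/400
  'e': [0/1 + 1/1*7/10, 0/1 + 1/1*1/1) = [7/10, 1/1)
  emit 'b', narrow to [1/5, 7/10)
Step 2: interval [1/5, 7/10), width = 7/10 - 1/5 = 1/2
  'a': [1/5 + 1/2*0/1, 1/5 + 1/2*1/10) = [1/5, 1/4)
  'd': [1/5 + 1/2*1/10, 1/5 + 1/2*1/5) = [1/4, 3/10)
  'b': [1/5 + 1/2*1/5, 1/5 + 1/2*7/10) = [3/10, 11/20)
  'e': [1/5 + 1/2*7/10, 1/5 + 1/2*1/1) = [11/20, 7/10) <- contains code 229/400
  emit 'e', narrow to [11/20, 7/10)
Step 3: interval [11/20, 7/10), width = 7/10 - 11/20 = 3/20
  'a': [11/20 + 3/20*0/1, 11/20 + 3/20*1/10) = [11/20, 113/200)
  'd': [11/20 + 3/20*1/10, 11/20 + 3/20*1/5) = [113/200, 29/50) <- contains code 229/400
  'b': [11/20 + 3/20*1/5, 11/20 + 3/20*7/10) = [29/50, 131/200)
  'e': [11/20 + 3/20*7/10, 11/20 + 3/20*1/1) = [131/200, 7/10)
  emit 'd', narrow to [113/200, 29/50)

Answer: bed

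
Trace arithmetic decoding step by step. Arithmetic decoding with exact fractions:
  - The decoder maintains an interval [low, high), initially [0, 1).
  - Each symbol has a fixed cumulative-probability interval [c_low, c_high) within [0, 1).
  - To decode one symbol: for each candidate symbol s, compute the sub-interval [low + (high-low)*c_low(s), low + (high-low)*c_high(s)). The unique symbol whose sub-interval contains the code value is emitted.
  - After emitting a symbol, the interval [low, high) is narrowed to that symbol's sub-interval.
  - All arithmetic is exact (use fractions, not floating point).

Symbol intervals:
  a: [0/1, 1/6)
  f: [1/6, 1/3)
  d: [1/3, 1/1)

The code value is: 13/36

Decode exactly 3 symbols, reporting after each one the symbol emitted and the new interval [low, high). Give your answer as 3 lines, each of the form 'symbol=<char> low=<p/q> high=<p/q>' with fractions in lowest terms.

Step 1: interval [0/1, 1/1), width = 1/1 - 0/1 = 1/1
  'a': [0/1 + 1/1*0/1, 0/1 + 1/1*1/6) = [0/1, 1/6)
  'f': [0/1 + 1/1*1/6, 0/1 + 1/1*1/3) = [1/6, 1/3)
  'd': [0/1 + 1/1*1/3, 0/1 + 1/1*1/1) = [1/3, 1/1) <- contains code 13/36
  emit 'd', narrow to [1/3, 1/1)
Step 2: interval [1/3, 1/1), width = 1/1 - 1/3 = 2/3
  'a': [1/3 + 2/3*0/1, 1/3 + 2/3*1/6) = [1/3, 4/9) <- contains code 13/36
  'f': [1/3 + 2/3*1/6, 1/3 + 2/3*1/3) = [4/9, 5/9)
  'd': [1/3 + 2/3*1/3, 1/3 + 2/3*1/1) = [5/9, 1/1)
  emit 'a', narrow to [1/3, 4/9)
Step 3: interval [1/3, 4/9), width = 4/9 - 1/3 = 1/9
  'a': [1/3 + 1/9*0/1, 1/3 + 1/9*1/6) = [1/3, 19/54)
  'f': [1/3 + 1/9*1/6, 1/3 + 1/9*1/3) = [19/54, 10/27) <- contains code 13/36
  'd': [1/3 + 1/9*1/3, 1/3 + 1/9*1/1) = [10/27, 4/9)
  emit 'f', narrow to [19/54, 10/27)

Answer: symbol=d low=1/3 high=1/1
symbol=a low=1/3 high=4/9
symbol=f low=19/54 high=10/27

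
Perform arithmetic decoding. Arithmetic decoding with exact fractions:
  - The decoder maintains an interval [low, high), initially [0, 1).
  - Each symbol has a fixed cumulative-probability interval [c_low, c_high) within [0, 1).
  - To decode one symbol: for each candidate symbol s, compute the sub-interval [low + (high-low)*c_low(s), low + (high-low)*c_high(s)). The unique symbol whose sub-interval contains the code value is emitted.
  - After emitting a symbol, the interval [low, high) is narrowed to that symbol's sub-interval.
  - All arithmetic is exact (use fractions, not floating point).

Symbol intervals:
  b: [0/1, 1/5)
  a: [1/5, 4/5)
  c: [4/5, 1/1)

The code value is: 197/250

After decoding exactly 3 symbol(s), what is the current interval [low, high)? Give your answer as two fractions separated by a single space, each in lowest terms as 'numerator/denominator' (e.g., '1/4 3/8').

Answer: 97/125 4/5

Derivation:
Step 1: interval [0/1, 1/1), width = 1/1 - 0/1 = 1/1
  'b': [0/1 + 1/1*0/1, 0/1 + 1/1*1/5) = [0/1, 1/5)
  'a': [0/1 + 1/1*1/5, 0/1 + 1/1*4/5) = [1/5, 4/5) <- contains code 197/250
  'c': [0/1 + 1/1*4/5, 0/1 + 1/1*1/1) = [4/5, 1/1)
  emit 'a', narrow to [1/5, 4/5)
Step 2: interval [1/5, 4/5), width = 4/5 - 1/5 = 3/5
  'b': [1/5 + 3/5*0/1, 1/5 + 3/5*1/5) = [1/5, 8/25)
  'a': [1/5 + 3/5*1/5, 1/5 + 3/5*4/5) = [8/25, 17/25)
  'c': [1/5 + 3/5*4/5, 1/5 + 3/5*1/1) = [17/25, 4/5) <- contains code 197/250
  emit 'c', narrow to [17/25, 4/5)
Step 3: interval [17/25, 4/5), width = 4/5 - 17/25 = 3/25
  'b': [17/25 + 3/25*0/1, 17/25 + 3/25*1/5) = [17/25, 88/125)
  'a': [17/25 + 3/25*1/5, 17/25 + 3/25*4/5) = [88/125, 97/125)
  'c': [17/25 + 3/25*4/5, 17/25 + 3/25*1/1) = [97/125, 4/5) <- contains code 197/250
  emit 'c', narrow to [97/125, 4/5)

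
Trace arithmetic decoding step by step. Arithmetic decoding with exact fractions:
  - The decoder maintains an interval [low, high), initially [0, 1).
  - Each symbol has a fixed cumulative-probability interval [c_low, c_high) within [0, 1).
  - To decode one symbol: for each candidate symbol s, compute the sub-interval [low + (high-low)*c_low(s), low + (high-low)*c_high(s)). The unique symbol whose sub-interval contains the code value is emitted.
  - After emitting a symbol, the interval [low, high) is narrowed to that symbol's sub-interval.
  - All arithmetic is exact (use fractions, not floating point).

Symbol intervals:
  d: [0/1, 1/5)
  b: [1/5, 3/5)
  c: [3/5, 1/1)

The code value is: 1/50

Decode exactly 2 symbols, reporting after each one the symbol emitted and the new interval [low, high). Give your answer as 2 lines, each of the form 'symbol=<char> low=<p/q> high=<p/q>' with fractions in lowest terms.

Step 1: interval [0/1, 1/1), width = 1/1 - 0/1 = 1/1
  'd': [0/1 + 1/1*0/1, 0/1 + 1/1*1/5) = [0/1, 1/5) <- contains code 1/50
  'b': [0/1 + 1/1*1/5, 0/1 + 1/1*3/5) = [1/5, 3/5)
  'c': [0/1 + 1/1*3/5, 0/1 + 1/1*1/1) = [3/5, 1/1)
  emit 'd', narrow to [0/1, 1/5)
Step 2: interval [0/1, 1/5), width = 1/5 - 0/1 = 1/5
  'd': [0/1 + 1/5*0/1, 0/1 + 1/5*1/5) = [0/1, 1/25) <- contains code 1/50
  'b': [0/1 + 1/5*1/5, 0/1 + 1/5*3/5) = [1/25, 3/25)
  'c': [0/1 + 1/5*3/5, 0/1 + 1/5*1/1) = [3/25, 1/5)
  emit 'd', narrow to [0/1, 1/25)

Answer: symbol=d low=0/1 high=1/5
symbol=d low=0/1 high=1/25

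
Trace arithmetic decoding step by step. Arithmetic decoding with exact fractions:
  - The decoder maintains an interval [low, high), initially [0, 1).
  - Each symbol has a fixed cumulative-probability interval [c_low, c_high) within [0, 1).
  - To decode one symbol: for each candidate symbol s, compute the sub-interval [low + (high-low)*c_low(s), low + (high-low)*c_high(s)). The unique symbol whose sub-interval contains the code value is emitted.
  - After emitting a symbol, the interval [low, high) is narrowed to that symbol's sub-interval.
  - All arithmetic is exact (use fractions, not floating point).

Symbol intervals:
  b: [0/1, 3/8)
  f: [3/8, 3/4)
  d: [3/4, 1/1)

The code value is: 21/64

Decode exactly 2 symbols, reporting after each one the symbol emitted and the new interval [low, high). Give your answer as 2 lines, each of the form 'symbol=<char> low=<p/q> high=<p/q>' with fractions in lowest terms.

Answer: symbol=b low=0/1 high=3/8
symbol=d low=9/32 high=3/8

Derivation:
Step 1: interval [0/1, 1/1), width = 1/1 - 0/1 = 1/1
  'b': [0/1 + 1/1*0/1, 0/1 + 1/1*3/8) = [0/1, 3/8) <- contains code 21/64
  'f': [0/1 + 1/1*3/8, 0/1 + 1/1*3/4) = [3/8, 3/4)
  'd': [0/1 + 1/1*3/4, 0/1 + 1/1*1/1) = [3/4, 1/1)
  emit 'b', narrow to [0/1, 3/8)
Step 2: interval [0/1, 3/8), width = 3/8 - 0/1 = 3/8
  'b': [0/1 + 3/8*0/1, 0/1 + 3/8*3/8) = [0/1, 9/64)
  'f': [0/1 + 3/8*3/8, 0/1 + 3/8*3/4) = [9/64, 9/32)
  'd': [0/1 + 3/8*3/4, 0/1 + 3/8*1/1) = [9/32, 3/8) <- contains code 21/64
  emit 'd', narrow to [9/32, 3/8)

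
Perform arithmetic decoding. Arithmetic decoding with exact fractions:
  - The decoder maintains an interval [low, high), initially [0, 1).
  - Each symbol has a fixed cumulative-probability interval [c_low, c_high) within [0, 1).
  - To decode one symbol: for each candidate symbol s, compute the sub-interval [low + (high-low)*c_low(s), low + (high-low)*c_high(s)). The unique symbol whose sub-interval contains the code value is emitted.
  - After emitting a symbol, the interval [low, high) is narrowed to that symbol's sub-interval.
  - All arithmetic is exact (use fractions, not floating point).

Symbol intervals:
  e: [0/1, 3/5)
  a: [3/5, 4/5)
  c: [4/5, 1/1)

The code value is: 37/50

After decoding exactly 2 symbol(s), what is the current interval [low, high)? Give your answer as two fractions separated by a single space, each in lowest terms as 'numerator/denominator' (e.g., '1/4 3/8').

Step 1: interval [0/1, 1/1), width = 1/1 - 0/1 = 1/1
  'e': [0/1 + 1/1*0/1, 0/1 + 1/1*3/5) = [0/1, 3/5)
  'a': [0/1 + 1/1*3/5, 0/1 + 1/1*4/5) = [3/5, 4/5) <- contains code 37/50
  'c': [0/1 + 1/1*4/5, 0/1 + 1/1*1/1) = [4/5, 1/1)
  emit 'a', narrow to [3/5, 4/5)
Step 2: interval [3/5, 4/5), width = 4/5 - 3/5 = 1/5
  'e': [3/5 + 1/5*0/1, 3/5 + 1/5*3/5) = [3/5, 18/25)
  'a': [3/5 + 1/5*3/5, 3/5 + 1/5*4/5) = [18/25, 19/25) <- contains code 37/50
  'c': [3/5 + 1/5*4/5, 3/5 + 1/5*1/1) = [19/25, 4/5)
  emit 'a', narrow to [18/25, 19/25)

Answer: 18/25 19/25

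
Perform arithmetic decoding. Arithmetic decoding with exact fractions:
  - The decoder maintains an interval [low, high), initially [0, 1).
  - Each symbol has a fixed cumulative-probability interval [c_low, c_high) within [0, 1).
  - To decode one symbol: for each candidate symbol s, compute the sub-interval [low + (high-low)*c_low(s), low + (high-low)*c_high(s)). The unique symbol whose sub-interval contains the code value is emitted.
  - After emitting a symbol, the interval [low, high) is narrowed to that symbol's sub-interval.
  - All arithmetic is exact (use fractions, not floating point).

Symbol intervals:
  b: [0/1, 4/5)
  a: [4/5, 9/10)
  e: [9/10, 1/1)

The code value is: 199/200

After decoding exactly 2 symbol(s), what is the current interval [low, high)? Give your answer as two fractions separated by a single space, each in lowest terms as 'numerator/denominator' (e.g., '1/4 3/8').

Answer: 99/100 1/1

Derivation:
Step 1: interval [0/1, 1/1), width = 1/1 - 0/1 = 1/1
  'b': [0/1 + 1/1*0/1, 0/1 + 1/1*4/5) = [0/1, 4/5)
  'a': [0/1 + 1/1*4/5, 0/1 + 1/1*9/10) = [4/5, 9/10)
  'e': [0/1 + 1/1*9/10, 0/1 + 1/1*1/1) = [9/10, 1/1) <- contains code 199/200
  emit 'e', narrow to [9/10, 1/1)
Step 2: interval [9/10, 1/1), width = 1/1 - 9/10 = 1/10
  'b': [9/10 + 1/10*0/1, 9/10 + 1/10*4/5) = [9/10, 49/50)
  'a': [9/10 + 1/10*4/5, 9/10 + 1/10*9/10) = [49/50, 99/100)
  'e': [9/10 + 1/10*9/10, 9/10 + 1/10*1/1) = [99/100, 1/1) <- contains code 199/200
  emit 'e', narrow to [99/100, 1/1)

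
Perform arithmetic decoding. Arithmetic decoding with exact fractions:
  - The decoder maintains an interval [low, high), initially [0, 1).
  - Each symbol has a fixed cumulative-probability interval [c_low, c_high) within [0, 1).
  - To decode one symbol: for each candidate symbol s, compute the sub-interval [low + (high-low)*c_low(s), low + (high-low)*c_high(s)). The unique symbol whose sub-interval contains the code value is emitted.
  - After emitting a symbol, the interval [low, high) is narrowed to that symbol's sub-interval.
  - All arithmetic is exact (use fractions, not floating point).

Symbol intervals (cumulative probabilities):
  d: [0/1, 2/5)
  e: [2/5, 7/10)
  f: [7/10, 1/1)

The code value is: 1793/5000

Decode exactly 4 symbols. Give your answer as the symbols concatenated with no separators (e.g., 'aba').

Answer: dfef

Derivation:
Step 1: interval [0/1, 1/1), width = 1/1 - 0/1 = 1/1
  'd': [0/1 + 1/1*0/1, 0/1 + 1/1*2/5) = [0/1, 2/5) <- contains code 1793/5000
  'e': [0/1 + 1/1*2/5, 0/1 + 1/1*7/10) = [2/5, 7/10)
  'f': [0/1 + 1/1*7/10, 0/1 + 1/1*1/1) = [7/10, 1/1)
  emit 'd', narrow to [0/1, 2/5)
Step 2: interval [0/1, 2/5), width = 2/5 - 0/1 = 2/5
  'd': [0/1 + 2/5*0/1, 0/1 + 2/5*2/5) = [0/1, 4/25)
  'e': [0/1 + 2/5*2/5, 0/1 + 2/5*7/10) = [4/25, 7/25)
  'f': [0/1 + 2/5*7/10, 0/1 + 2/5*1/1) = [7/25, 2/5) <- contains code 1793/5000
  emit 'f', narrow to [7/25, 2/5)
Step 3: interval [7/25, 2/5), width = 2/5 - 7/25 = 3/25
  'd': [7/25 + 3/25*0/1, 7/25 + 3/25*2/5) = [7/25, 41/125)
  'e': [7/25 + 3/25*2/5, 7/25 + 3/25*7/10) = [41/125, 91/250) <- contains code 1793/5000
  'f': [7/25 + 3/25*7/10, 7/25 + 3/25*1/1) = [91/250, 2/5)
  emit 'e', narrow to [41/125, 91/250)
Step 4: interval [41/125, 91/250), width = 91/250 - 41/125 = 9/250
  'd': [41/125 + 9/250*0/1, 41/125 + 9/250*2/5) = [41/125, 214/625)
  'e': [41/125 + 9/250*2/5, 41/125 + 9/250*7/10) = [214/625, 883/2500)
  'f': [41/125 + 9/250*7/10, 41/125 + 9/250*1/1) = [883/2500, 91/250) <- contains code 1793/5000
  emit 'f', narrow to [883/2500, 91/250)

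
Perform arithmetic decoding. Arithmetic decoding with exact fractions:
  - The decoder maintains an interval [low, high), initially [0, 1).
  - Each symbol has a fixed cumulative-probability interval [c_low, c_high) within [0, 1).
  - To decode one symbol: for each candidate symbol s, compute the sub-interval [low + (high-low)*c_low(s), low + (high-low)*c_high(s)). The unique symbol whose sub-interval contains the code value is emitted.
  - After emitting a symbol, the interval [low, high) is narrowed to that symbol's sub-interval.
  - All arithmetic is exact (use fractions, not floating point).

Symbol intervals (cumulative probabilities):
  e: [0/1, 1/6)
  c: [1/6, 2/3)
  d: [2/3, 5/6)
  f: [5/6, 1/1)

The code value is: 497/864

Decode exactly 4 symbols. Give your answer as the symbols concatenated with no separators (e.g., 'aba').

Answer: cdfc

Derivation:
Step 1: interval [0/1, 1/1), width = 1/1 - 0/1 = 1/1
  'e': [0/1 + 1/1*0/1, 0/1 + 1/1*1/6) = [0/1, 1/6)
  'c': [0/1 + 1/1*1/6, 0/1 + 1/1*2/3) = [1/6, 2/3) <- contains code 497/864
  'd': [0/1 + 1/1*2/3, 0/1 + 1/1*5/6) = [2/3, 5/6)
  'f': [0/1 + 1/1*5/6, 0/1 + 1/1*1/1) = [5/6, 1/1)
  emit 'c', narrow to [1/6, 2/3)
Step 2: interval [1/6, 2/3), width = 2/3 - 1/6 = 1/2
  'e': [1/6 + 1/2*0/1, 1/6 + 1/2*1/6) = [1/6, 1/4)
  'c': [1/6 + 1/2*1/6, 1/6 + 1/2*2/3) = [1/4, 1/2)
  'd': [1/6 + 1/2*2/3, 1/6 + 1/2*5/6) = [1/2, 7/12) <- contains code 497/864
  'f': [1/6 + 1/2*5/6, 1/6 + 1/2*1/1) = [7/12, 2/3)
  emit 'd', narrow to [1/2, 7/12)
Step 3: interval [1/2, 7/12), width = 7/12 - 1/2 = 1/12
  'e': [1/2 + 1/12*0/1, 1/2 + 1/12*1/6) = [1/2, 37/72)
  'c': [1/2 + 1/12*1/6, 1/2 + 1/12*2/3) = [37/72, 5/9)
  'd': [1/2 + 1/12*2/3, 1/2 + 1/12*5/6) = [5/9, 41/72)
  'f': [1/2 + 1/12*5/6, 1/2 + 1/12*1/1) = [41/72, 7/12) <- contains code 497/864
  emit 'f', narrow to [41/72, 7/12)
Step 4: interval [41/72, 7/12), width = 7/12 - 41/72 = 1/72
  'e': [41/72 + 1/72*0/1, 41/72 + 1/72*1/6) = [41/72, 247/432)
  'c': [41/72 + 1/72*1/6, 41/72 + 1/72*2/3) = [247/432, 125/216) <- contains code 497/864
  'd': [41/72 + 1/72*2/3, 41/72 + 1/72*5/6) = [125/216, 251/432)
  'f': [41/72 + 1/72*5/6, 41/72 + 1/72*1/1) = [251/432, 7/12)
  emit 'c', narrow to [247/432, 125/216)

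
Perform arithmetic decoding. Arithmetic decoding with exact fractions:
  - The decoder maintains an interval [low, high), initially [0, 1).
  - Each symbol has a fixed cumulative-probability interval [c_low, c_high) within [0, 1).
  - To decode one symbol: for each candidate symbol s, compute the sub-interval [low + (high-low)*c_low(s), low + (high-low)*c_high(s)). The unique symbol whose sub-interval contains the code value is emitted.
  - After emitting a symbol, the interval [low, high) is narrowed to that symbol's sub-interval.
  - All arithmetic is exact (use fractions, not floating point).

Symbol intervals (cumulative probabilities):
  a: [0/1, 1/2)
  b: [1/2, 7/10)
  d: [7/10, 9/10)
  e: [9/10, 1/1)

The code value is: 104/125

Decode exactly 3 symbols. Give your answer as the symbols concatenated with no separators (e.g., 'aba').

Answer: dbd

Derivation:
Step 1: interval [0/1, 1/1), width = 1/1 - 0/1 = 1/1
  'a': [0/1 + 1/1*0/1, 0/1 + 1/1*1/2) = [0/1, 1/2)
  'b': [0/1 + 1/1*1/2, 0/1 + 1/1*7/10) = [1/2, 7/10)
  'd': [0/1 + 1/1*7/10, 0/1 + 1/1*9/10) = [7/10, 9/10) <- contains code 104/125
  'e': [0/1 + 1/1*9/10, 0/1 + 1/1*1/1) = [9/10, 1/1)
  emit 'd', narrow to [7/10, 9/10)
Step 2: interval [7/10, 9/10), width = 9/10 - 7/10 = 1/5
  'a': [7/10 + 1/5*0/1, 7/10 + 1/5*1/2) = [7/10, 4/5)
  'b': [7/10 + 1/5*1/2, 7/10 + 1/5*7/10) = [4/5, 21/25) <- contains code 104/125
  'd': [7/10 + 1/5*7/10, 7/10 + 1/5*9/10) = [21/25, 22/25)
  'e': [7/10 + 1/5*9/10, 7/10 + 1/5*1/1) = [22/25, 9/10)
  emit 'b', narrow to [4/5, 21/25)
Step 3: interval [4/5, 21/25), width = 21/25 - 4/5 = 1/25
  'a': [4/5 + 1/25*0/1, 4/5 + 1/25*1/2) = [4/5, 41/50)
  'b': [4/5 + 1/25*1/2, 4/5 + 1/25*7/10) = [41/50, 207/250)
  'd': [4/5 + 1/25*7/10, 4/5 + 1/25*9/10) = [207/250, 209/250) <- contains code 104/125
  'e': [4/5 + 1/25*9/10, 4/5 + 1/25*1/1) = [209/250, 21/25)
  emit 'd', narrow to [207/250, 209/250)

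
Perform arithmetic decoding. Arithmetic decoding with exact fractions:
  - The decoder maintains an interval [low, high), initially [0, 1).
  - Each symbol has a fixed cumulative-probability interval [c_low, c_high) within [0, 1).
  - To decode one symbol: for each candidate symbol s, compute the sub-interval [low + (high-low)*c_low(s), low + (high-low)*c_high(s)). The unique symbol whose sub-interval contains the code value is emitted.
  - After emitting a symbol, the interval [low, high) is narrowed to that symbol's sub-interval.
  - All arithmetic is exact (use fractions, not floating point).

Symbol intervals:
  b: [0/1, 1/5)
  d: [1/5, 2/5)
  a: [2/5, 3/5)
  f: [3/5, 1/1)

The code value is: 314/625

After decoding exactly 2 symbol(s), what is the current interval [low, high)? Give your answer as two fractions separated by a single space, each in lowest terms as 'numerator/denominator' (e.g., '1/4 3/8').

Answer: 12/25 13/25

Derivation:
Step 1: interval [0/1, 1/1), width = 1/1 - 0/1 = 1/1
  'b': [0/1 + 1/1*0/1, 0/1 + 1/1*1/5) = [0/1, 1/5)
  'd': [0/1 + 1/1*1/5, 0/1 + 1/1*2/5) = [1/5, 2/5)
  'a': [0/1 + 1/1*2/5, 0/1 + 1/1*3/5) = [2/5, 3/5) <- contains code 314/625
  'f': [0/1 + 1/1*3/5, 0/1 + 1/1*1/1) = [3/5, 1/1)
  emit 'a', narrow to [2/5, 3/5)
Step 2: interval [2/5, 3/5), width = 3/5 - 2/5 = 1/5
  'b': [2/5 + 1/5*0/1, 2/5 + 1/5*1/5) = [2/5, 11/25)
  'd': [2/5 + 1/5*1/5, 2/5 + 1/5*2/5) = [11/25, 12/25)
  'a': [2/5 + 1/5*2/5, 2/5 + 1/5*3/5) = [12/25, 13/25) <- contains code 314/625
  'f': [2/5 + 1/5*3/5, 2/5 + 1/5*1/1) = [13/25, 3/5)
  emit 'a', narrow to [12/25, 13/25)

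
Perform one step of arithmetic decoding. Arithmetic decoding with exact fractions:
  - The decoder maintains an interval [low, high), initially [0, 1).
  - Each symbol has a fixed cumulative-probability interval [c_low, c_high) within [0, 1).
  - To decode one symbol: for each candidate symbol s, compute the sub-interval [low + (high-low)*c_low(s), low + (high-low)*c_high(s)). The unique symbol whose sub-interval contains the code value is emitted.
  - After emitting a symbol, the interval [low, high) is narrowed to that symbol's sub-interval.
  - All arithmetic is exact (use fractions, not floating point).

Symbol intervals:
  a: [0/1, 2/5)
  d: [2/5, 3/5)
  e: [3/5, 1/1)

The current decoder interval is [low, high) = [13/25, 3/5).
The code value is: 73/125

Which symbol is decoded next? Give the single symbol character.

Answer: e

Derivation:
Interval width = high − low = 3/5 − 13/25 = 2/25
Scaled code = (code − low) / width = (73/125 − 13/25) / 2/25 = 4/5
  a: [0/1, 2/5) 
  d: [2/5, 3/5) 
  e: [3/5, 1/1) ← scaled code falls here ✓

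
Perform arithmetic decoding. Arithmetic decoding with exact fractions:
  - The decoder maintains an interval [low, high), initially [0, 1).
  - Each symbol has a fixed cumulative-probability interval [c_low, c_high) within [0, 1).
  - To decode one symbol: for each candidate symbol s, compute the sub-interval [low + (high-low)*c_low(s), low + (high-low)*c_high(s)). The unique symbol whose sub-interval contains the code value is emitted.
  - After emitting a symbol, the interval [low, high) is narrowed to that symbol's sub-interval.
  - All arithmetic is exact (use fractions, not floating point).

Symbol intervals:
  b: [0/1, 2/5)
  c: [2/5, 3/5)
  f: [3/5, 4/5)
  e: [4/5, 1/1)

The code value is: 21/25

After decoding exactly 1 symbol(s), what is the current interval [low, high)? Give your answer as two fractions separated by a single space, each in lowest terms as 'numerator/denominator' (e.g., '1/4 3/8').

Step 1: interval [0/1, 1/1), width = 1/1 - 0/1 = 1/1
  'b': [0/1 + 1/1*0/1, 0/1 + 1/1*2/5) = [0/1, 2/5)
  'c': [0/1 + 1/1*2/5, 0/1 + 1/1*3/5) = [2/5, 3/5)
  'f': [0/1 + 1/1*3/5, 0/1 + 1/1*4/5) = [3/5, 4/5)
  'e': [0/1 + 1/1*4/5, 0/1 + 1/1*1/1) = [4/5, 1/1) <- contains code 21/25
  emit 'e', narrow to [4/5, 1/1)

Answer: 4/5 1/1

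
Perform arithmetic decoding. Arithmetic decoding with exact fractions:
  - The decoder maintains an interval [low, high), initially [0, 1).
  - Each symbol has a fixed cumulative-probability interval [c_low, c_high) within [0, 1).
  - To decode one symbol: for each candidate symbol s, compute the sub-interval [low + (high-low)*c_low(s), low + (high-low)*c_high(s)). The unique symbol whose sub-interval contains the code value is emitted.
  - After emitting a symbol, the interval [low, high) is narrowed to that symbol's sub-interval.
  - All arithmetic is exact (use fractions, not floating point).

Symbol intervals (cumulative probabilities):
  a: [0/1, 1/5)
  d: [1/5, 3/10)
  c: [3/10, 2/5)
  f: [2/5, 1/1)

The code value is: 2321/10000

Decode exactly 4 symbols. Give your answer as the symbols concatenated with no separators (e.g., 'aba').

Step 1: interval [0/1, 1/1), width = 1/1 - 0/1 = 1/1
  'a': [0/1 + 1/1*0/1, 0/1 + 1/1*1/5) = [0/1, 1/5)
  'd': [0/1 + 1/1*1/5, 0/1 + 1/1*3/10) = [1/5, 3/10) <- contains code 2321/10000
  'c': [0/1 + 1/1*3/10, 0/1 + 1/1*2/5) = [3/10, 2/5)
  'f': [0/1 + 1/1*2/5, 0/1 + 1/1*1/1) = [2/5, 1/1)
  emit 'd', narrow to [1/5, 3/10)
Step 2: interval [1/5, 3/10), width = 3/10 - 1/5 = 1/10
  'a': [1/5 + 1/10*0/1, 1/5 + 1/10*1/5) = [1/5, 11/50)
  'd': [1/5 + 1/10*1/5, 1/5 + 1/10*3/10) = [11/50, 23/100)
  'c': [1/5 + 1/10*3/10, 1/5 + 1/10*2/5) = [23/100, 6/25) <- contains code 2321/10000
  'f': [1/5 + 1/10*2/5, 1/5 + 1/10*1/1) = [6/25, 3/10)
  emit 'c', narrow to [23/100, 6/25)
Step 3: interval [23/100, 6/25), width = 6/25 - 23/100 = 1/100
  'a': [23/100 + 1/100*0/1, 23/100 + 1/100*1/5) = [23/100, 29/125)
  'd': [23/100 + 1/100*1/5, 23/100 + 1/100*3/10) = [29/125, 233/1000) <- contains code 2321/10000
  'c': [23/100 + 1/100*3/10, 23/100 + 1/100*2/5) = [233/1000, 117/500)
  'f': [23/100 + 1/100*2/5, 23/100 + 1/100*1/1) = [117/500, 6/25)
  emit 'd', narrow to [29/125, 233/1000)
Step 4: interval [29/125, 233/1000), width = 233/1000 - 29/125 = 1/1000
  'a': [29/125 + 1/1000*0/1, 29/125 + 1/1000*1/5) = [29/125, 1161/5000) <- contains code 2321/10000
  'd': [29/125 + 1/1000*1/5, 29/125 + 1/1000*3/10) = [1161/5000, 2323/10000)
  'c': [29/125 + 1/1000*3/10, 29/125 + 1/1000*2/5) = [2323/10000, 581/2500)
  'f': [29/125 + 1/1000*2/5, 29/125 + 1/1000*1/1) = [581/2500, 233/1000)
  emit 'a', narrow to [29/125, 1161/5000)

Answer: dcda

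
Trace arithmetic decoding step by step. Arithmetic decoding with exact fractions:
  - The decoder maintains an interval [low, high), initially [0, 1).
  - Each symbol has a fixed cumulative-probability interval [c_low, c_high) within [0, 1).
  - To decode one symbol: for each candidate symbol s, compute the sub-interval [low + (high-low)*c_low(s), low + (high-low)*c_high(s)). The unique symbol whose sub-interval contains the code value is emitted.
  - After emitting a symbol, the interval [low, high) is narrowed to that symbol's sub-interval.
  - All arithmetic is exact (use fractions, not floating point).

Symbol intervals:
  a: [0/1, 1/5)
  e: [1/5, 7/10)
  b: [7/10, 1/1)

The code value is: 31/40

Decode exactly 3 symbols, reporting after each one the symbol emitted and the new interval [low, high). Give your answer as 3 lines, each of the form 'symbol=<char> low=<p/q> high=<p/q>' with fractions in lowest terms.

Step 1: interval [0/1, 1/1), width = 1/1 - 0/1 = 1/1
  'a': [0/1 + 1/1*0/1, 0/1 + 1/1*1/5) = [0/1, 1/5)
  'e': [0/1 + 1/1*1/5, 0/1 + 1/1*7/10) = [1/5, 7/10)
  'b': [0/1 + 1/1*7/10, 0/1 + 1/1*1/1) = [7/10, 1/1) <- contains code 31/40
  emit 'b', narrow to [7/10, 1/1)
Step 2: interval [7/10, 1/1), width = 1/1 - 7/10 = 3/10
  'a': [7/10 + 3/10*0/1, 7/10 + 3/10*1/5) = [7/10, 19/25)
  'e': [7/10 + 3/10*1/5, 7/10 + 3/10*7/10) = [19/25, 91/100) <- contains code 31/40
  'b': [7/10 + 3/10*7/10, 7/10 + 3/10*1/1) = [91/100, 1/1)
  emit 'e', narrow to [19/25, 91/100)
Step 3: interval [19/25, 91/100), width = 91/100 - 19/25 = 3/20
  'a': [19/25 + 3/20*0/1, 19/25 + 3/20*1/5) = [19/25, 79/100) <- contains code 31/40
  'e': [19/25 + 3/20*1/5, 19/25 + 3/20*7/10) = [79/100, 173/200)
  'b': [19/25 + 3/20*7/10, 19/25 + 3/20*1/1) = [173/200, 91/100)
  emit 'a', narrow to [19/25, 79/100)

Answer: symbol=b low=7/10 high=1/1
symbol=e low=19/25 high=91/100
symbol=a low=19/25 high=79/100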